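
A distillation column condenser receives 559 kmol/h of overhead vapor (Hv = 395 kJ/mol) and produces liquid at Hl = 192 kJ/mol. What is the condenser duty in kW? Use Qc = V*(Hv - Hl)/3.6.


Qc = 559 * (395 - 192) / 3.6 = 559 * 203 / 3.6 = 31520

31520 kW


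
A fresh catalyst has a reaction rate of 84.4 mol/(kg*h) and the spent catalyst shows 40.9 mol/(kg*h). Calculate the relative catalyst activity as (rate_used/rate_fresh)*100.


Activity (%) = (rate_used / rate_fresh) * 100
rate_used = 40.9, rate_fresh = 84.4
= (40.9 / 84.4) * 100
= 0.4846 * 100 = 48.46

48.46 %


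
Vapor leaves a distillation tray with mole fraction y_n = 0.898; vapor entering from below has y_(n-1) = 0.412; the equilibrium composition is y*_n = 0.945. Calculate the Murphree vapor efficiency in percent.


Murphree vapor efficiency: EMV = (y_n - y_(n-1)) / (y*_n - y_(n-1)) * 100
EMV = (0.898 - 0.412) / (0.945 - 0.412) * 100 = 0.486 / 0.533 * 100 = 91.18

91.18 %


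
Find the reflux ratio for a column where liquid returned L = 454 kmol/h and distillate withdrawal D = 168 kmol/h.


Reflux ratio definition: R = L / D (liquid returned / distillate withdrawn)
L = 454 kmol/h, D = 168 kmol/h
R = 454 / 168 = 2.702

2.702


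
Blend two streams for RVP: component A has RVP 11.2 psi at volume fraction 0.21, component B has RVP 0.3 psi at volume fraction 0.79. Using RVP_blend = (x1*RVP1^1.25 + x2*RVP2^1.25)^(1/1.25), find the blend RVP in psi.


Chevron index: RVP_blend = (sum xi*RVPi^1.25)^(1/1.25)
RVP^1.25 terms: 0.21 * 11.2^1.25 + 0.79 * 0.3^1.25 = 4.47811
RVP_blend = 4.47811^(1/1.25) = 3.318

3.318 psi


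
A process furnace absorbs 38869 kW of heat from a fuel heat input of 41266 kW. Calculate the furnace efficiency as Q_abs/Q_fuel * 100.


Furnace efficiency = Q_absorbed / Q_fuel * 100
= 38869 / 41266 * 100 = 94.19

94.19 %


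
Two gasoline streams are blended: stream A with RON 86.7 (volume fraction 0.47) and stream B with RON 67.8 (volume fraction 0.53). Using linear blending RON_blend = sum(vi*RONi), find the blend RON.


Linear blending: RON_blend = sum(vi * RONi)
Contribution 1: 0.47 * 86.7 = 40.749
Contribution 2: 0.53 * 67.8 = 35.934
RON_blend = 40.749 + 35.934 = 76.683

76.683


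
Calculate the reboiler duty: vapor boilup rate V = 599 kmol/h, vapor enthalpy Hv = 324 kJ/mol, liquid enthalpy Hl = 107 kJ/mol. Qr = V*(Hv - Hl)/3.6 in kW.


Qr = 599 * (324 - 107) / 3.6 = 599 * 217 / 3.6 = 36110

36110 kW


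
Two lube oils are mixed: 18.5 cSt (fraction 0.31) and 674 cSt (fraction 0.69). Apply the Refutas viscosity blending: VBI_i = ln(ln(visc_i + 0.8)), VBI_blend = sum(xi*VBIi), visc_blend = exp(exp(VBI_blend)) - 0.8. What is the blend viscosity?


Refutas method: VBN_i = 14.534*ln(ln(visc_i + 0.8)) + 10.975, blended linearly by mass fraction; since VBN is linear in VBI_i = ln(ln(visc_i + 0.8)) and the fractions sum to 1, blend VBI directly: visc = exp(exp(VBI_blend)) - 0.8
VBI_1 = ln(ln(18.5 + 0.8)) = 1.08522
VBI_2 = ln(ln(674 + 0.8)) = 1.87402
VBI_blend = 0.31 * 1.08522 + 0.69 * 1.87402 = 1.62949
visc_blend = exp(exp(1.62949)) - 0.8 = 163.4

163.4 cSt


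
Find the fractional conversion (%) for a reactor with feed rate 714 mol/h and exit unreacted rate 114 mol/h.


X = (F_in - F_out) / F_in * 100
Moles reacted = 714 - 114 = 600
X = 600 / 714 * 100
= 0.8403 * 100
= 84.03 %

84.03 %


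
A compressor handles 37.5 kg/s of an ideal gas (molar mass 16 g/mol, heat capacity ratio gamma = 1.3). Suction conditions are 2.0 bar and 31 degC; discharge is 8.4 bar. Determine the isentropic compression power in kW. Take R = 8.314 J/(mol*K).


Isentropic work: W = m*(gamma/(gamma-1))*(R*T1/MW)*((P2/P1)^((gamma-1)/gamma) - 1)
T1 = 31 + 273.15 = 304.15 K
Pressure ratio = 8.4 / 2.0 = 4.2
Exponent = (1.3 - 1)/1.3 = 0.230769
(P2/P1)^exp - 1 = 4.2^0.230769 - 1 = 0.392601
W = 37.5 * 1.3 / 0.3 * 8.314 * 304.15 / 16 * 0.392601 = 10080

10080 kW


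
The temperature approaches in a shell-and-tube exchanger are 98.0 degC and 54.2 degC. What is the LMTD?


LMTD = (dT1 - dT2) / ln(dT1/dT2)
= (98.0 - 54.2) / ln(98.0 / 54.2) = 43.8 / 0.592287 = 73.95

73.95 degC


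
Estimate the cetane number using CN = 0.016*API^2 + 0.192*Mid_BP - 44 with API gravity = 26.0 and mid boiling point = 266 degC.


CN = 0.016 * 26.0^2 + 0.192 * 266 - 44
CN = 10.816 + 51.072 - 44 = 17.888

17.888


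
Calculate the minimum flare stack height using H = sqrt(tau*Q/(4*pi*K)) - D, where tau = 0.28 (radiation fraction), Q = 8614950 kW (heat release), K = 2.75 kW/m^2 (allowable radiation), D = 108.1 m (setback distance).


tau*Q/(4*pi*K) = 0.28 * 8614950 / (4 * pi * 2.75) = 69802.1
sqrt(69802.1) = 264.201
H = 264.201 - 108.1 = 156.1

156.1 m


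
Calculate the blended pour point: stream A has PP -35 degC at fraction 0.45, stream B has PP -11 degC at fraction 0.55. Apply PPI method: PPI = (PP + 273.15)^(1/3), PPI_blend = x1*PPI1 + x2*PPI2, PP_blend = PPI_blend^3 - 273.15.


PPI_1 = (-35 + 273.15)^(1/3) = 6.198456
PPI_2 = (-11 + 273.15)^(1/3) = 6.400049
PPI_blend = 0.45 * 6.198456 + 0.55 * 6.400049 = 6.309332
PP_blend = 6.309332^3 - 273.15 = 251.1598 - 273.15 = -21.99

-21.99 degC


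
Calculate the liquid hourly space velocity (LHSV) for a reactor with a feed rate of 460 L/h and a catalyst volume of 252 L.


LHSV = volumetric feed rate / catalyst volume
= 460 L/h / 252 L
= 1.825 h^-1

1.825 h^-1


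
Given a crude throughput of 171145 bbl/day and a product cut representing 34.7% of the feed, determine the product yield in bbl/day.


Crude throughput = 171145 bbl/day
Fraction yield = 34.7%
yield = throughput * fraction / 100
yield = 171145 * 34.7 / 100 = 59387.315

59387.315 bbl/day


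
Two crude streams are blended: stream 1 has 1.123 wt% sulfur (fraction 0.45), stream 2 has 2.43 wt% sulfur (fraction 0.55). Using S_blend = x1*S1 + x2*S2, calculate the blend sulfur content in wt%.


Linear sulfur blending: S_blend = x1*S1 + x2*S2
Contribution 1: 0.45 * 1.123 = 0.50535 wt%
Contribution 2: 0.55 * 2.43 = 1.3365 wt%
S_blend = 0.50535 + 1.3365 = 1.84185

1.84185 wt%


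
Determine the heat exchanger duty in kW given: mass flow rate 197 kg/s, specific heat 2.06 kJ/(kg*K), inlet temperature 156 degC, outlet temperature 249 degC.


Q = m_dot * cp * delta_T
delta_T = 249 - 156 = 93 K
Q = 197 * 2.06 * 93
= 405.82 * 93
= 37741.26 kW

37741.26 kW


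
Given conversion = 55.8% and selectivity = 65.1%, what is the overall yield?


Overall yield = conversion (%) * selectivity (%) / 100
Conversion = 55.8%, Selectivity = 65.1%
Y = 55.8 * 65.1 / 100
= 36.3258 %

36.3258 %


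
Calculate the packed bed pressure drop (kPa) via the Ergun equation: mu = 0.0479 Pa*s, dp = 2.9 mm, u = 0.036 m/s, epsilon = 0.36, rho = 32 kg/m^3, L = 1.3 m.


dp = 2.9 mm = 0.0029 m
Viscous term = 150*0.0479*0.036*(1-0.36)^2 / (0.0029^2*0.36^3) = 270014
Inertial term = 1.75*32*0.036^2*(1-0.36) / (0.0029*0.36^3) = 343.295
dP/L = 270014 + 343.295 = 270357 Pa/m
dP = 270357 * 1.3 / 1000 = 351.5 kPa

351.5 kPa


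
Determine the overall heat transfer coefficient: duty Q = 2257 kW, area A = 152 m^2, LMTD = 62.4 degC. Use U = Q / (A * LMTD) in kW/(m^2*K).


From Q = U*A*LMTD, U = Q / (A * LMTD)
U = 2257 / (152 * 62.4) = 2257 / 9484.8 = 0.2380

0.2380 kW/(m^2*K)


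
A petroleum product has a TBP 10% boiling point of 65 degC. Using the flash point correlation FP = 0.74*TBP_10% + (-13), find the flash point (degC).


FP = 0.74 * 65 + (-13) = 35.1

35.1 degC


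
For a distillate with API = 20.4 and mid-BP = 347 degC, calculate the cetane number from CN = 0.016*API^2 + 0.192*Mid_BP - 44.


CN = 0.016 * 20.4^2 + 0.192 * 347 - 44
CN = 6.65856 + 66.624 - 44 = 29.28256

29.28256


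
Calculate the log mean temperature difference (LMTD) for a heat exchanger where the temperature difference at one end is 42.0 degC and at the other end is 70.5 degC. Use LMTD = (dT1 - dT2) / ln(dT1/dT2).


LMTD = (dT1 - dT2) / ln(dT1/dT2)
= (42.0 - 70.5) / ln(42.0 / 70.5) = -28.5 / -0.517943 = 55.03

55.03 degC


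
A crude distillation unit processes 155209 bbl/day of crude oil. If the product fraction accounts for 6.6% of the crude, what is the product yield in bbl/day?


Crude throughput = 155209 bbl/day
Fraction yield = 6.6%
yield = throughput * fraction / 100
yield = 155209 * 6.6 / 100 = 10243.794

10243.794 bbl/day


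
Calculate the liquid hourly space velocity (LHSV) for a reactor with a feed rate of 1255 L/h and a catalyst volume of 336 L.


LHSV = volumetric feed rate / catalyst volume
= 1255 L/h / 336 L
= 3.735 h^-1

3.735 h^-1


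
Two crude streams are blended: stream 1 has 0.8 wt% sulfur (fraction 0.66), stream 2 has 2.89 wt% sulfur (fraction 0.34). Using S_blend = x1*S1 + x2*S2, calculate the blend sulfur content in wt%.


Linear sulfur blending: S_blend = x1*S1 + x2*S2
Contribution 1: 0.66 * 0.8 = 0.528 wt%
Contribution 2: 0.34 * 2.89 = 0.9826 wt%
S_blend = 0.528 + 0.9826 = 1.5106

1.5106 wt%


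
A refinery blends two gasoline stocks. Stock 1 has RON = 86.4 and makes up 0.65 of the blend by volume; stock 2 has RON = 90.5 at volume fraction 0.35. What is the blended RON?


Linear blending: RON_blend = sum(vi * RONi)
Contribution 1: 0.65 * 86.4 = 56.16
Contribution 2: 0.35 * 90.5 = 31.675
RON_blend = 56.16 + 31.675 = 87.835

87.835


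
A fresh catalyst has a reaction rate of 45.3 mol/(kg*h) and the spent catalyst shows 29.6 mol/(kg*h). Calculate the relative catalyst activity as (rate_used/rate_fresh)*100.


Activity (%) = (rate_used / rate_fresh) * 100
rate_used = 29.6, rate_fresh = 45.3
= (29.6 / 45.3) * 100
= 0.6534 * 100 = 65.34

65.34 %


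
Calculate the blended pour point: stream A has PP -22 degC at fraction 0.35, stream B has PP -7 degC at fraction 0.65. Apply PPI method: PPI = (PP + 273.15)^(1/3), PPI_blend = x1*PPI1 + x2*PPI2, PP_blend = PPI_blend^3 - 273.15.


PPI_1 = (-22 + 273.15)^(1/3) = 6.30925
PPI_2 = (-7 + 273.15)^(1/3) = 6.432436
PPI_blend = 0.35 * 6.30925 + 0.65 * 6.432436 = 6.389321
PP_blend = 6.389321^3 - 273.15 = 260.834 - 273.15 = -12.32

-12.32 degC


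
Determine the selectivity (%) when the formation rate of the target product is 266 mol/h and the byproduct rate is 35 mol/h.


Selectivity = desired / (desired + undesired) * 100
Total products = 266 + 35 = 301 mol/h
S = 266 / 301 * 100
= 0.8837 * 100
= 88.37 %

88.37 %


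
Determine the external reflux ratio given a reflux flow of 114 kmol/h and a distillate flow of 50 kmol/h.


Reflux ratio definition: R = L / D (liquid returned / distillate withdrawn)
L = 114 kmol/h, D = 50 kmol/h
R = 114 / 50 = 2.280

2.280


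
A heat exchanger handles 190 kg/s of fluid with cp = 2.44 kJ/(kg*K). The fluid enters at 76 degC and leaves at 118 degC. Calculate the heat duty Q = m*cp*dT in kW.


Q = m_dot * cp * delta_T
delta_T = 118 - 76 = 42 K
Q = 190 * 2.44 * 42
= 463.6 * 42
= 19471.2 kW

19471.2 kW


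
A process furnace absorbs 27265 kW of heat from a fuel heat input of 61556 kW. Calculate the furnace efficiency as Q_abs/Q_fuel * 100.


Furnace efficiency = Q_absorbed / Q_fuel * 100
= 27265 / 61556 * 100 = 44.29

44.29 %


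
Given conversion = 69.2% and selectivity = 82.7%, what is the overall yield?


Overall yield = conversion (%) * selectivity (%) / 100
Conversion = 69.2%, Selectivity = 82.7%
Y = 69.2 * 82.7 / 100
= 57.2284 %

57.2284 %


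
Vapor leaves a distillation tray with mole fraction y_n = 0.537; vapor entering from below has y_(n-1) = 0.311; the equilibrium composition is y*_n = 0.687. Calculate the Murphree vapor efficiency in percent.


Murphree vapor efficiency: EMV = (y_n - y_(n-1)) / (y*_n - y_(n-1)) * 100
EMV = (0.537 - 0.311) / (0.687 - 0.311) * 100 = 0.226 / 0.376 * 100 = 60.11

60.11 %


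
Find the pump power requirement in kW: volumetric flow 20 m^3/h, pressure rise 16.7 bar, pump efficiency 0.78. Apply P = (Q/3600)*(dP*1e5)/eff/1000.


Q = 20 / 3600 = 0.00555556 m^3/s
P = 0.00555556 * (16.7 * 1e5) / 0.78 / 1000 = 11.89

11.89 kW


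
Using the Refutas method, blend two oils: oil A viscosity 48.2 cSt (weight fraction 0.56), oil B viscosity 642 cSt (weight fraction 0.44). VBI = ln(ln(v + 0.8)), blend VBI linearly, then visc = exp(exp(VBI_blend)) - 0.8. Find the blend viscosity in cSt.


Refutas method: VBN_i = 14.534*ln(ln(visc_i + 0.8)) + 10.975, blended linearly by mass fraction; since VBN is linear in VBI_i = ln(ln(visc_i + 0.8)) and the fractions sum to 1, blend VBI directly: visc = exp(exp(VBI_blend)) - 0.8
VBI_1 = ln(ln(48.2 + 0.8)) = 1.35888
VBI_2 = ln(ln(642 + 0.8)) = 1.86653
VBI_blend = 0.56 * 1.35888 + 0.44 * 1.86653 = 1.58225
visc_blend = exp(exp(1.58225)) - 0.8 = 129.0

129.0 cSt


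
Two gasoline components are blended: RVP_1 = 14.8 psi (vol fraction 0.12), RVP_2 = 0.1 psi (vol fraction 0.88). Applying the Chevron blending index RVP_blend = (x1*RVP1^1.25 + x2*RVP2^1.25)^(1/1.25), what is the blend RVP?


Chevron index: RVP_blend = (sum xi*RVPi^1.25)^(1/1.25)
RVP^1.25 terms: 0.12 * 14.8^1.25 + 0.88 * 0.1^1.25 = 3.53293
RVP_blend = 3.53293^(1/1.25) = 2.745

2.745 psi


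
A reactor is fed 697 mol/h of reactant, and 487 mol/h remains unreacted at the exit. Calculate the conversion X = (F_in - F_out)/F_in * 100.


X = (F_in - F_out) / F_in * 100
Moles reacted = 697 - 487 = 210
X = 210 / 697 * 100
= 0.3013 * 100
= 30.13 %

30.13 %


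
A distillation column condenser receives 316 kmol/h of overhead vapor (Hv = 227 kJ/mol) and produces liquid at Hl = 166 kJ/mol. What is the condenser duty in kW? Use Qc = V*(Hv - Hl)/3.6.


Qc = 316 * (227 - 166) / 3.6 = 316 * 61 / 3.6 = 5354

5354 kW


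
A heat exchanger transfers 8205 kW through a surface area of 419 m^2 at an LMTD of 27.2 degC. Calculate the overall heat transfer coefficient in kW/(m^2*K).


From Q = U*A*LMTD, U = Q / (A * LMTD)
U = 8205 / (419 * 27.2) = 8205 / 11396.8 = 0.7199

0.7199 kW/(m^2*K)


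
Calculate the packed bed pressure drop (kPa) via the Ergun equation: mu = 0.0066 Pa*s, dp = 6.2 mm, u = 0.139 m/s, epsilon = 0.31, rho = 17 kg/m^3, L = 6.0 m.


dp = 6.2 mm = 0.0062 m
Viscous term = 150*0.0066*0.139*(1-0.31)^2 / (0.0062^2*0.31^3) = 57211
Inertial term = 1.75*17*0.139^2*(1-0.31) / (0.0062*0.31^3) = 2147.28
dP/L = 57211 + 2147.28 = 59358.3 Pa/m
dP = 59358.3 * 6.0 / 1000 = 356.1 kPa

356.1 kPa


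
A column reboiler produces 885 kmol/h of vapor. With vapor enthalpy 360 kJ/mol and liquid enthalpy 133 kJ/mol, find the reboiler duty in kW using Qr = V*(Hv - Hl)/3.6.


Qr = 885 * (360 - 133) / 3.6 = 885 * 227 / 3.6 = 55800

55800 kW


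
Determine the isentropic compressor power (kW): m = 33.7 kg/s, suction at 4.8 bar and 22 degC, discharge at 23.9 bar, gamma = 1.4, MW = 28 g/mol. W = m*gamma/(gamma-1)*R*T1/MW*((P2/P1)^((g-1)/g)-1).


Isentropic work: W = m*(gamma/(gamma-1))*(R*T1/MW)*((P2/P1)^((gamma-1)/gamma) - 1)
T1 = 22 + 273.15 = 295.15 K
Pressure ratio = 23.9 / 4.8 = 4.97917
Exponent = (1.4 - 1)/1.4 = 0.285714
(P2/P1)^exp - 1 = 4.97917^0.285714 - 1 = 0.581931
W = 33.7 * 1.4 / 0.4 * 8.314 * 295.15 / 28 * 0.581931 = 6015

6015 kW


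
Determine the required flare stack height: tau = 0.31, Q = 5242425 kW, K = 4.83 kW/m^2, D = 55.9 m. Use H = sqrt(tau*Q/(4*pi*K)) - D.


tau*Q/(4*pi*K) = 0.31 * 5242425 / (4 * pi * 4.83) = 26775.5
sqrt(26775.5) = 163.632
H = 163.632 - 55.9 = 107.7

107.7 m


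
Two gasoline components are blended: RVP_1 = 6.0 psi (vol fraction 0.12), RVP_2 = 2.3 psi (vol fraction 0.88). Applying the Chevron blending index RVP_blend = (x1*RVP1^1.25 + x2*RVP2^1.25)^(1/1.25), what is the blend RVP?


Chevron index: RVP_blend = (sum xi*RVPi^1.25)^(1/1.25)
RVP^1.25 terms: 0.12 * 6.0^1.25 + 0.88 * 2.3^1.25 = 3.6194
RVP_blend = 3.6194^(1/1.25) = 2.798

2.798 psi


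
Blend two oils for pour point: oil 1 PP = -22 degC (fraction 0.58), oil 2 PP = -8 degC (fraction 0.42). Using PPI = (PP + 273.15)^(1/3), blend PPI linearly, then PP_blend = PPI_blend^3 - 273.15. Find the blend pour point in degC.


PPI_1 = (-22 + 273.15)^(1/3) = 6.30925
PPI_2 = (-8 + 273.15)^(1/3) = 6.42437
PPI_blend = 0.58 * 6.30925 + 0.42 * 6.42437 = 6.3576
PP_blend = 6.3576^3 - 273.15 = 256.9683 - 273.15 = -16.18

-16.18 degC


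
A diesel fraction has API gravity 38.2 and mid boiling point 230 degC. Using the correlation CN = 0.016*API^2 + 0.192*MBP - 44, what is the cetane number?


CN = 0.016 * 38.2^2 + 0.192 * 230 - 44
CN = 23.34784 + 44.16 - 44 = 23.50784

23.50784


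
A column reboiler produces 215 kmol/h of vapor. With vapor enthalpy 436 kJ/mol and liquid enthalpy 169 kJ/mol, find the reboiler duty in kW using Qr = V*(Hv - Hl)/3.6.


Qr = 215 * (436 - 169) / 3.6 = 215 * 267 / 3.6 = 15950

15950 kW


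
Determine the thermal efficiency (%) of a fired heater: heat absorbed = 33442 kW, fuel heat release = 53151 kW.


Furnace efficiency = Q_absorbed / Q_fuel * 100
= 33442 / 53151 * 100 = 62.92

62.92 %


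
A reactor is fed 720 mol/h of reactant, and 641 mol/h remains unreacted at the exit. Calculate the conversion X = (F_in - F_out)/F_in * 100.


X = (F_in - F_out) / F_in * 100
Moles reacted = 720 - 641 = 79
X = 79 / 720 * 100
= 0.1097 * 100
= 10.97 %

10.97 %


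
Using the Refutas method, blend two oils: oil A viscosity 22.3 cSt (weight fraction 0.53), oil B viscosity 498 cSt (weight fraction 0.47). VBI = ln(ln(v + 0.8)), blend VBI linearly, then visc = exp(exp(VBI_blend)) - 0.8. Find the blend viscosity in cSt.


Refutas method: VBN_i = 14.534*ln(ln(visc_i + 0.8)) + 10.975, blended linearly by mass fraction; since VBN is linear in VBI_i = ln(ln(visc_i + 0.8)) and the fractions sum to 1, blend VBI directly: visc = exp(exp(VBI_blend)) - 0.8
VBI_1 = ln(ln(22.3 + 0.8)) = 1.14417
VBI_2 = ln(ln(498 + 0.8)) = 1.82652
VBI_blend = 0.53 * 1.14417 + 0.47 * 1.82652 = 1.46487
visc_blend = exp(exp(1.46487)) - 0.8 = 74.92

74.92 cSt


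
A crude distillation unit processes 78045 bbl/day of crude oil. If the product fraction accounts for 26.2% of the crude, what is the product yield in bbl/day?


Crude throughput = 78045 bbl/day
Fraction yield = 26.2%
yield = throughput * fraction / 100
yield = 78045 * 26.2 / 100 = 20447.79

20447.79 bbl/day


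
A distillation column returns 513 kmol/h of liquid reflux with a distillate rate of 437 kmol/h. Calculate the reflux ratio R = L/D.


Reflux ratio definition: R = L / D (liquid returned / distillate withdrawn)
L = 513 kmol/h, D = 437 kmol/h
R = 513 / 437 = 1.174

1.174


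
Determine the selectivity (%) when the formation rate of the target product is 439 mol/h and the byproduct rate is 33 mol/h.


Selectivity = desired / (desired + undesired) * 100
Total products = 439 + 33 = 472 mol/h
S = 439 / 472 * 100
= 0.9301 * 100
= 93.01 %

93.01 %


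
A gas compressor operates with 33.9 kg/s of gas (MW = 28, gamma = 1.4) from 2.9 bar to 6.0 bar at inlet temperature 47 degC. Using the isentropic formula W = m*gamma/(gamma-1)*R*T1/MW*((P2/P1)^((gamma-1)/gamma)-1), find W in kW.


Isentropic work: W = m*(gamma/(gamma-1))*(R*T1/MW)*((P2/P1)^((gamma-1)/gamma) - 1)
T1 = 47 + 273.15 = 320.15 K
Pressure ratio = 6.0 / 2.9 = 2.06897
Exponent = (1.4 - 1)/1.4 = 0.285714
(P2/P1)^exp - 1 = 2.06897^0.285714 - 1 = 0.230879
W = 33.9 * 1.4 / 0.4 * 8.314 * 320.15 / 28 * 0.230879 = 2604

2604 kW


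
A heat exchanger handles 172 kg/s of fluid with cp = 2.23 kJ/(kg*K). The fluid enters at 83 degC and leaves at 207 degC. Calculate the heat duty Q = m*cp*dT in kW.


Q = m_dot * cp * delta_T
delta_T = 207 - 83 = 124 K
Q = 172 * 2.23 * 124
= 383.56 * 124
= 47561.44 kW

47561.44 kW


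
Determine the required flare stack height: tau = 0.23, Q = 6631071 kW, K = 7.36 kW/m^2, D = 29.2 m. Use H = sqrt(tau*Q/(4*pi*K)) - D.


tau*Q/(4*pi*K) = 0.23 * 6631071 / (4 * pi * 7.36) = 16490.1
sqrt(16490.1) = 128.414
H = 128.414 - 29.2 = 99.21

99.21 m


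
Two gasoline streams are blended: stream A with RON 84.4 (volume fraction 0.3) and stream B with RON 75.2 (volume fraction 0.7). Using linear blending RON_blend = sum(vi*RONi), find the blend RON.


Linear blending: RON_blend = sum(vi * RONi)
Contribution 1: 0.3 * 84.4 = 25.32
Contribution 2: 0.7 * 75.2 = 52.64
RON_blend = 25.32 + 52.64 = 77.96

77.96


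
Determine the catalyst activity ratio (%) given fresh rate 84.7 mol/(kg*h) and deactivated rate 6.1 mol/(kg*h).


Activity (%) = (rate_used / rate_fresh) * 100
rate_used = 6.1, rate_fresh = 84.7
= (6.1 / 84.7) * 100
= 0.07202 * 100 = 7.202

7.202 %


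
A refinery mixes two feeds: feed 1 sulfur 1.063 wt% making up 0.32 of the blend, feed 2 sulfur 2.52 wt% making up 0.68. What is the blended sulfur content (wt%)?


Linear sulfur blending: S_blend = x1*S1 + x2*S2
Contribution 1: 0.32 * 1.063 = 0.34016 wt%
Contribution 2: 0.68 * 2.52 = 1.7136 wt%
S_blend = 0.34016 + 1.7136 = 2.05376

2.05376 wt%


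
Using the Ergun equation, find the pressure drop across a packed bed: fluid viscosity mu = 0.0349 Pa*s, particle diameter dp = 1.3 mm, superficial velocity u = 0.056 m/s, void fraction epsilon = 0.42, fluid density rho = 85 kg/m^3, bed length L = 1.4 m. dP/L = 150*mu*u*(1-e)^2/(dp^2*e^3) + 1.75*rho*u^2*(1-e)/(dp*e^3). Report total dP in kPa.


dp = 1.3 mm = 0.0013 m
Viscous term = 150*0.0349*0.056*(1-0.42)^2 / (0.0013^2*0.42^3) = 787637
Inertial term = 1.75*85*0.056^2*(1-0.42) / (0.0013*0.42^3) = 2809.12
dP/L = 787637 + 2809.12 = 790446 Pa/m
dP = 790446 * 1.4 / 1000 = 1107 kPa

1107 kPa


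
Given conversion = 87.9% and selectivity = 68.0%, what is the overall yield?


Overall yield = conversion (%) * selectivity (%) / 100
Conversion = 87.9%, Selectivity = 68.0%
Y = 87.9 * 68.0 / 100
= 59.772 %

59.772 %


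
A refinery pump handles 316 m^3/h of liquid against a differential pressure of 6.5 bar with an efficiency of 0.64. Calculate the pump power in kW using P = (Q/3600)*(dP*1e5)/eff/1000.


Q = 316 / 3600 = 0.0877778 m^3/s
P = 0.0877778 * (6.5 * 1e5) / 0.64 / 1000 = 89.15

89.15 kW


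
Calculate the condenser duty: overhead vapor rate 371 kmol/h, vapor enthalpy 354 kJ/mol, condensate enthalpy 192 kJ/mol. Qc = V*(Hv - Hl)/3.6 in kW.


Qc = 371 * (354 - 192) / 3.6 = 371 * 162 / 3.6 = 16700

16700 kW


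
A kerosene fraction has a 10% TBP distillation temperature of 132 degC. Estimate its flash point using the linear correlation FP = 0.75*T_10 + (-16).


FP = 0.75 * 132 + (-16) = 83

83 degC


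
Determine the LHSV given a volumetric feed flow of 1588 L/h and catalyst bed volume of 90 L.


LHSV = volumetric feed rate / catalyst volume
= 1588 L/h / 90 L
= 17.64 h^-1

17.64 h^-1


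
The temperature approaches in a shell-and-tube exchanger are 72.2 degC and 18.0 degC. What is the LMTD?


LMTD = (dT1 - dT2) / ln(dT1/dT2)
= (72.2 - 18.0) / ln(72.2 / 18.0) = 54.2 / 1.38907 = 39.02

39.02 degC


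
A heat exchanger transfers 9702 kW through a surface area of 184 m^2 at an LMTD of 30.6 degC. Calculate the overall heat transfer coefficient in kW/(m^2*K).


From Q = U*A*LMTD, U = Q / (A * LMTD)
U = 9702 / (184 * 30.6) = 9702 / 5630.4 = 1.723

1.723 kW/(m^2*K)


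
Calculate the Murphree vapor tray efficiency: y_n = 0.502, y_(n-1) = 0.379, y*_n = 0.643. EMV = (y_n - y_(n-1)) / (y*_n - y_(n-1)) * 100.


Murphree vapor efficiency: EMV = (y_n - y_(n-1)) / (y*_n - y_(n-1)) * 100
EMV = (0.502 - 0.379) / (0.643 - 0.379) * 100 = 0.123 / 0.264 * 100 = 46.59

46.59 %


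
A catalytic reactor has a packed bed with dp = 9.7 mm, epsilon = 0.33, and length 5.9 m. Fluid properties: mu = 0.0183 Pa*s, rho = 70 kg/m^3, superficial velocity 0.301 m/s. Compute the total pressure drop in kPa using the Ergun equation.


dp = 9.7 mm = 0.0097 m
Viscous term = 150*0.0183*0.301*(1-0.33)^2 / (0.0097^2*0.33^3) = 109692
Inertial term = 1.75*70*0.301^2*(1-0.33) / (0.0097*0.33^3) = 21331.9
dP/L = 109692 + 21331.9 = 131024 Pa/m
dP = 131024 * 5.9 / 1000 = 773.0 kPa

773.0 kPa


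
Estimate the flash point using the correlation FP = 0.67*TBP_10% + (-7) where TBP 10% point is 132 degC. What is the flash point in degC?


FP = 0.67 * 132 + (-7) = 81.44

81.44 degC


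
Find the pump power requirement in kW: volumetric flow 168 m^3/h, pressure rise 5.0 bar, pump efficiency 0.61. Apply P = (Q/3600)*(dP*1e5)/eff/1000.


Q = 168 / 3600 = 0.0466667 m^3/s
P = 0.0466667 * (5.0 * 1e5) / 0.61 / 1000 = 38.25

38.25 kW


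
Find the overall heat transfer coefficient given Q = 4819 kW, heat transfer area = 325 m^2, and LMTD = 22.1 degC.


From Q = U*A*LMTD, U = Q / (A * LMTD)
U = 4819 / (325 * 22.1) = 4819 / 7182.5 = 0.6709

0.6709 kW/(m^2*K)


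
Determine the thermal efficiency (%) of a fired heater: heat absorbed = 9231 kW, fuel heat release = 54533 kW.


Furnace efficiency = Q_absorbed / Q_fuel * 100
= 9231 / 54533 * 100 = 16.93

16.93 %


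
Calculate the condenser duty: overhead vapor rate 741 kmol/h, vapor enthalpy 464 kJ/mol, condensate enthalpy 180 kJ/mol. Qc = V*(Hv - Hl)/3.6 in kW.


Qc = 741 * (464 - 180) / 3.6 = 741 * 284 / 3.6 = 58460

58460 kW


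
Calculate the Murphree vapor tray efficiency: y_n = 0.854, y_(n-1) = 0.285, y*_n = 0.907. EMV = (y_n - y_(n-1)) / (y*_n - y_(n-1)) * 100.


Murphree vapor efficiency: EMV = (y_n - y_(n-1)) / (y*_n - y_(n-1)) * 100
EMV = (0.854 - 0.285) / (0.907 - 0.285) * 100 = 0.569 / 0.622 * 100 = 91.48

91.48 %


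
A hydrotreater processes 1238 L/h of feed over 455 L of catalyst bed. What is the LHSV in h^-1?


LHSV = volumetric feed rate / catalyst volume
= 1238 L/h / 455 L
= 2.721 h^-1

2.721 h^-1


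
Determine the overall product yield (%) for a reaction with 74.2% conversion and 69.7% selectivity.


Overall yield = conversion (%) * selectivity (%) / 100
Conversion = 74.2%, Selectivity = 69.7%
Y = 74.2 * 69.7 / 100
= 51.7174 %

51.7174 %


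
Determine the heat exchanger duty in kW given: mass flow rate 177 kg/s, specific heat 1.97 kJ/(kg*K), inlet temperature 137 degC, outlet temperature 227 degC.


Q = m_dot * cp * delta_T
delta_T = 227 - 137 = 90 K
Q = 177 * 1.97 * 90
= 348.69 * 90
= 31382.1 kW

31382.1 kW


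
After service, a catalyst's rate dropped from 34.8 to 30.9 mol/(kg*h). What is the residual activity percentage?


Activity (%) = (rate_used / rate_fresh) * 100
rate_used = 30.9, rate_fresh = 34.8
= (30.9 / 34.8) * 100
= 0.8879 * 100 = 88.79

88.79 %


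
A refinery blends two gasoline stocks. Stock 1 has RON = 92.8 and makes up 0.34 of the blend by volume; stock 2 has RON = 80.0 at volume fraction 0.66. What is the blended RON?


Linear blending: RON_blend = sum(vi * RONi)
Contribution 1: 0.34 * 92.8 = 31.552
Contribution 2: 0.66 * 80.0 = 52.8
RON_blend = 31.552 + 52.8 = 84.352

84.352


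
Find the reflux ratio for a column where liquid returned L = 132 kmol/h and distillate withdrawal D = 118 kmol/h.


Reflux ratio definition: R = L / D (liquid returned / distillate withdrawn)
L = 132 kmol/h, D = 118 kmol/h
R = 132 / 118 = 1.119

1.119


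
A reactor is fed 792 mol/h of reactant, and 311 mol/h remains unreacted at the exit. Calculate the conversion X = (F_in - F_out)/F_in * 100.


X = (F_in - F_out) / F_in * 100
Moles reacted = 792 - 311 = 481
X = 481 / 792 * 100
= 0.6073 * 100
= 60.73 %

60.73 %


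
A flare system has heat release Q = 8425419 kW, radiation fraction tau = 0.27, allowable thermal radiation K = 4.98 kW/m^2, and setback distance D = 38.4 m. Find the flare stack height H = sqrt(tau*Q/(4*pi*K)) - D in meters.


tau*Q/(4*pi*K) = 0.27 * 8425419 / (4 * pi * 4.98) = 36351
sqrt(36351) = 190.659
H = 190.659 - 38.4 = 152.3

152.3 m


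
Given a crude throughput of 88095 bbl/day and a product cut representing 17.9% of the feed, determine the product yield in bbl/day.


Crude throughput = 88095 bbl/day
Fraction yield = 17.9%
yield = throughput * fraction / 100
yield = 88095 * 17.9 / 100 = 15769.005

15769.005 bbl/day


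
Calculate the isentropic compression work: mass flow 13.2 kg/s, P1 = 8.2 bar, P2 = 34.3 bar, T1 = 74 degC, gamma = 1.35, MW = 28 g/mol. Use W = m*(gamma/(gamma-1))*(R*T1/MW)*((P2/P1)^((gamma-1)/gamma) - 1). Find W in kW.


Isentropic work: W = m*(gamma/(gamma-1))*(R*T1/MW)*((P2/P1)^((gamma-1)/gamma) - 1)
T1 = 74 + 273.15 = 347.15 K
Pressure ratio = 34.3 / 8.2 = 4.18293
Exponent = (1.35 - 1)/1.35 = 0.259259
(P2/P1)^exp - 1 = 4.18293^0.259259 - 1 = 0.449187
W = 13.2 * 1.35 / 0.35 * 8.314 * 347.15 / 28 * 0.449187 = 2357

2357 kW


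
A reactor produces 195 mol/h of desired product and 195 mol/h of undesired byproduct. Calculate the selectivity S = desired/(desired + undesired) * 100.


Selectivity = desired / (desired + undesired) * 100
Total products = 195 + 195 = 390 mol/h
S = 195 / 390 * 100
= 0.5000 * 100
= 50.00 %

50.00 %


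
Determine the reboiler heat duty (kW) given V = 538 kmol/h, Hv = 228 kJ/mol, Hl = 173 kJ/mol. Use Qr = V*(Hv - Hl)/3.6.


Qr = 538 * (228 - 173) / 3.6 = 538 * 55 / 3.6 = 8219

8219 kW


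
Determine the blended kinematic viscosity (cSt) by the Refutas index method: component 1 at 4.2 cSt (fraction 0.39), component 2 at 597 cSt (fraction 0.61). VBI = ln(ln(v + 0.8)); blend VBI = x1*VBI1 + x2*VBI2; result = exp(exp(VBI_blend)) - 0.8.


Refutas method: VBN_i = 14.534*ln(ln(visc_i + 0.8)) + 10.975, blended linearly by mass fraction; since VBN is linear in VBI_i = ln(ln(visc_i + 0.8)) and the fractions sum to 1, blend VBI directly: visc = exp(exp(VBI_blend)) - 0.8
VBI_1 = ln(ln(4.2 + 0.8)) = 0.475885
VBI_2 = ln(ln(597 + 0.8)) = 1.85524
VBI_blend = 0.39 * 0.475885 + 0.61 * 1.85524 = 1.31729
visc_blend = exp(exp(1.31729)) - 0.8 = 41.02

41.02 cSt


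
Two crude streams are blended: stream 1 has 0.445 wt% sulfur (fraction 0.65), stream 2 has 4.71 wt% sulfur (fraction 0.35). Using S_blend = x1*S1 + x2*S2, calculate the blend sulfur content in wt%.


Linear sulfur blending: S_blend = x1*S1 + x2*S2
Contribution 1: 0.65 * 0.445 = 0.28925 wt%
Contribution 2: 0.35 * 4.71 = 1.6485 wt%
S_blend = 0.28925 + 1.6485 = 1.93775

1.93775 wt%


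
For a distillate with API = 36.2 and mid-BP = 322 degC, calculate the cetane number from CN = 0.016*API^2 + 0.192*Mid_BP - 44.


CN = 0.016 * 36.2^2 + 0.192 * 322 - 44
CN = 20.96704 + 61.824 - 44 = 38.79104

38.79104


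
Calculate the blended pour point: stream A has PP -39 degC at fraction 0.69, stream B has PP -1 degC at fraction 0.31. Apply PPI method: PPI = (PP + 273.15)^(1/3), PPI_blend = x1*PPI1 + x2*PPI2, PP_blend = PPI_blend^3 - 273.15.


PPI_1 = (-39 + 273.15)^(1/3) = 6.163557
PPI_2 = (-1 + 273.15)^(1/3) = 6.480414
PPI_blend = 0.69 * 6.163557 + 0.31 * 6.480414 = 6.261783
PP_blend = 6.261783^3 - 273.15 = 245.5241 - 273.15 = -27.63

-27.63 degC


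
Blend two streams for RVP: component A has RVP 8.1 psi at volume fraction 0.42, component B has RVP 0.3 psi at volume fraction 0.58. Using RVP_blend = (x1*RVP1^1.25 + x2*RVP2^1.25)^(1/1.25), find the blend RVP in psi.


Chevron index: RVP_blend = (sum xi*RVPi^1.25)^(1/1.25)
RVP^1.25 terms: 0.42 * 8.1^1.25 + 0.58 * 0.3^1.25 = 5.86803
RVP_blend = 5.86803^(1/1.25) = 4.119

4.119 psi


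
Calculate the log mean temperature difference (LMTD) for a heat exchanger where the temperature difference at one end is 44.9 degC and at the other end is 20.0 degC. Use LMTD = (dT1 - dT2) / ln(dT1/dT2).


LMTD = (dT1 - dT2) / ln(dT1/dT2)
= (44.9 - 20.0) / ln(44.9 / 20.0) = 24.9 / 0.808706 = 30.79

30.79 degC


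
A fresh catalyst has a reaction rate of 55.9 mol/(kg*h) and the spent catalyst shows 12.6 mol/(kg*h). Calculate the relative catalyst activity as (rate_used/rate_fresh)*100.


Activity (%) = (rate_used / rate_fresh) * 100
rate_used = 12.6, rate_fresh = 55.9
= (12.6 / 55.9) * 100
= 0.2254 * 100 = 22.54

22.54 %


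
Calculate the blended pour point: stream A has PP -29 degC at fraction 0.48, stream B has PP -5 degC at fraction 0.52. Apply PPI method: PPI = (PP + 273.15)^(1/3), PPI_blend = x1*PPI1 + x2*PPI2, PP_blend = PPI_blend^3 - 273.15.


PPI_1 = (-29 + 273.15)^(1/3) = 6.25008
PPI_2 = (-5 + 273.15)^(1/3) = 6.448508
PPI_blend = 0.48 * 6.25008 + 0.52 * 6.448508 = 6.353263
PP_blend = 6.353263^3 - 273.15 = 256.4428 - 273.15 = -16.71

-16.71 degC


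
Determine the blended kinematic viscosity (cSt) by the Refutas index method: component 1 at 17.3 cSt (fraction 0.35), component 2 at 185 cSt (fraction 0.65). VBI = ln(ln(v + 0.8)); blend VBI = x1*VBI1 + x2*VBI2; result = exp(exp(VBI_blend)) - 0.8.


Refutas method: VBN_i = 14.534*ln(ln(visc_i + 0.8)) + 10.975, blended linearly by mass fraction; since VBN is linear in VBI_i = ln(ln(visc_i + 0.8)) and the fractions sum to 1, blend VBI directly: visc = exp(exp(VBI_blend)) - 0.8
VBI_1 = ln(ln(17.3 + 0.8)) = 1.0633
VBI_2 = ln(ln(185 + 0.8)) = 1.65339
VBI_blend = 0.35 * 1.0633 + 0.65 * 1.65339 = 1.44686
visc_blend = exp(exp(1.44686)) - 0.8 = 69.29

69.29 cSt


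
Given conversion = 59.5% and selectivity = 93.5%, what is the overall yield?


Overall yield = conversion (%) * selectivity (%) / 100
Conversion = 59.5%, Selectivity = 93.5%
Y = 59.5 * 93.5 / 100
= 55.6325 %

55.6325 %


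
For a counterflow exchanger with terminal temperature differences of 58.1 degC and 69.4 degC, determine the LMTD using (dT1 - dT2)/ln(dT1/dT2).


LMTD = (dT1 - dT2) / ln(dT1/dT2)
= (58.1 - 69.4) / ln(58.1 / 69.4) = -11.3 / -0.177721 = 63.58

63.58 degC


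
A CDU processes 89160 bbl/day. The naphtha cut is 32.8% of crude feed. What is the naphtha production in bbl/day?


Crude throughput = 89160 bbl/day
Fraction yield = 32.8%
yield = throughput * fraction / 100
yield = 89160 * 32.8 / 100 = 29244.48

29244.48 bbl/day


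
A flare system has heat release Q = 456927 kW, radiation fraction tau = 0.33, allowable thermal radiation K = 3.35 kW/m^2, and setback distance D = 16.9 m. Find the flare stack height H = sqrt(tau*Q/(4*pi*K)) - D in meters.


tau*Q/(4*pi*K) = 0.33 * 456927 / (4 * pi * 3.35) = 3581.84
sqrt(3581.84) = 59.8485
H = 59.8485 - 16.9 = 42.95

42.95 m


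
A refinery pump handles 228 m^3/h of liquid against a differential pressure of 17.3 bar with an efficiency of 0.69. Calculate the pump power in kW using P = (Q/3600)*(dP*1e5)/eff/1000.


Q = 228 / 3600 = 0.0633333 m^3/s
P = 0.0633333 * (17.3 * 1e5) / 0.69 / 1000 = 158.8

158.8 kW


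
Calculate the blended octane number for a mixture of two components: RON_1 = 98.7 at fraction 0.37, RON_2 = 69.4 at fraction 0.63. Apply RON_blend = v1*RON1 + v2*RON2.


Linear blending: RON_blend = sum(vi * RONi)
Contribution 1: 0.37 * 98.7 = 36.519
Contribution 2: 0.63 * 69.4 = 43.722
RON_blend = 36.519 + 43.722 = 80.241

80.241


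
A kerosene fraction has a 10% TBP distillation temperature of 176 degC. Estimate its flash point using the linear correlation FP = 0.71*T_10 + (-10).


FP = 0.71 * 176 + (-10) = 114.96

114.96 degC


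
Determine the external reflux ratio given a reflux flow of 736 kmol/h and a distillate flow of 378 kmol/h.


Reflux ratio definition: R = L / D (liquid returned / distillate withdrawn)
L = 736 kmol/h, D = 378 kmol/h
R = 736 / 378 = 1.947

1.947


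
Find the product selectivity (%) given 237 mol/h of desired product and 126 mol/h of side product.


Selectivity = desired / (desired + undesired) * 100
Total products = 237 + 126 = 363 mol/h
S = 237 / 363 * 100
= 0.6529 * 100
= 65.29 %

65.29 %


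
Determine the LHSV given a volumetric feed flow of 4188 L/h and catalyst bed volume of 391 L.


LHSV = volumetric feed rate / catalyst volume
= 4188 L/h / 391 L
= 10.71 h^-1

10.71 h^-1


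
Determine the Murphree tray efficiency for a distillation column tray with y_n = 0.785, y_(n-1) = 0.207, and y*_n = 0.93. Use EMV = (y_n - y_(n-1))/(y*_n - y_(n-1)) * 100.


Murphree vapor efficiency: EMV = (y_n - y_(n-1)) / (y*_n - y_(n-1)) * 100
EMV = (0.785 - 0.207) / (0.93 - 0.207) * 100 = 0.578 / 0.723 * 100 = 79.94

79.94 %


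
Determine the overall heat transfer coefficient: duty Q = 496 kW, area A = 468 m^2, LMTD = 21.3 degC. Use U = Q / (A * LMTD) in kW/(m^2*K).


From Q = U*A*LMTD, U = Q / (A * LMTD)
U = 496 / (468 * 21.3) = 496 / 9968.4 = 0.04976

0.04976 kW/(m^2*K)


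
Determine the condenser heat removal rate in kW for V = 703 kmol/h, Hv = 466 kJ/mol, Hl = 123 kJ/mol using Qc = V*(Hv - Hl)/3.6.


Qc = 703 * (466 - 123) / 3.6 = 703 * 343 / 3.6 = 66980

66980 kW


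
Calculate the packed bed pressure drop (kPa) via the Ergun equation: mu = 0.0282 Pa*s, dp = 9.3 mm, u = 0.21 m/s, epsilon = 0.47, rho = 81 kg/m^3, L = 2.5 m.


dp = 9.3 mm = 0.0093 m
Viscous term = 150*0.0282*0.21*(1-0.47)^2 / (0.0093^2*0.47^3) = 27787.7
Inertial term = 1.75*81*0.21^2*(1-0.47) / (0.0093*0.47^3) = 3431.32
dP/L = 27787.7 + 3431.32 = 31219 Pa/m
dP = 31219 * 2.5 / 1000 = 78.05 kPa

78.05 kPa


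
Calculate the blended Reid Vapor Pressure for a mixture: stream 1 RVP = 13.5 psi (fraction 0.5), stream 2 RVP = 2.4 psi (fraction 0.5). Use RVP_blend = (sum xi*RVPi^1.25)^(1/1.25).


Chevron index: RVP_blend = (sum xi*RVPi^1.25)^(1/1.25)
RVP^1.25 terms: 0.5 * 13.5^1.25 + 0.5 * 2.4^1.25 = 14.4322
RVP_blend = 14.4322^(1/1.25) = 8.462

8.462 psi


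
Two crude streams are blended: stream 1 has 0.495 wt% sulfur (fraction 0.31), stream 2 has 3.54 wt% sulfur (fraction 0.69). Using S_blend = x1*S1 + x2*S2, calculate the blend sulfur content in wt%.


Linear sulfur blending: S_blend = x1*S1 + x2*S2
Contribution 1: 0.31 * 0.495 = 0.15345 wt%
Contribution 2: 0.69 * 3.54 = 2.4426 wt%
S_blend = 0.15345 + 2.4426 = 2.59605

2.59605 wt%


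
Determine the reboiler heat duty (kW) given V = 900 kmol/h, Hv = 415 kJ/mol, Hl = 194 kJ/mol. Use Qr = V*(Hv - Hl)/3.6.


Qr = 900 * (415 - 194) / 3.6 = 900 * 221 / 3.6 = 55250

55250 kW


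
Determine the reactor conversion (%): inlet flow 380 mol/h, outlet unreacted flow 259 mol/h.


X = (F_in - F_out) / F_in * 100
Moles reacted = 380 - 259 = 121
X = 121 / 380 * 100
= 0.3184 * 100
= 31.84 %

31.84 %


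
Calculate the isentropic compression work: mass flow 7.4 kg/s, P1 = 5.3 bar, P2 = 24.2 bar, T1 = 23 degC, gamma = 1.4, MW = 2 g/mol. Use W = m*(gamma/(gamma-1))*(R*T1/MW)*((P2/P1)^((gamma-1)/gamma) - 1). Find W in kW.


Isentropic work: W = m*(gamma/(gamma-1))*(R*T1/MW)*((P2/P1)^((gamma-1)/gamma) - 1)
T1 = 23 + 273.15 = 296.15 K
Pressure ratio = 24.2 / 5.3 = 4.56604
Exponent = (1.4 - 1)/1.4 = 0.285714
(P2/P1)^exp - 1 = 4.56604^0.285714 - 1 = 0.543262
W = 7.4 * 1.4 / 0.4 * 8.314 * 296.15 / 2 * 0.543262 = 17320

17320 kW


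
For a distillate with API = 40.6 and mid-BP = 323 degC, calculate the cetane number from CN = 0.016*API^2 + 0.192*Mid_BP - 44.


CN = 0.016 * 40.6^2 + 0.192 * 323 - 44
CN = 26.37376 + 62.016 - 44 = 44.38976

44.38976


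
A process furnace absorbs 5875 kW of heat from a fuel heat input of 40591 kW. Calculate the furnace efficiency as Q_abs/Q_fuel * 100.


Furnace efficiency = Q_absorbed / Q_fuel * 100
= 5875 / 40591 * 100 = 14.47

14.47 %


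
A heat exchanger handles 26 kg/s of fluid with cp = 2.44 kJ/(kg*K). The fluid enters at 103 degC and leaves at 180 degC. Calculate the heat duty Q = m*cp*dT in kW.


Q = m_dot * cp * delta_T
delta_T = 180 - 103 = 77 K
Q = 26 * 2.44 * 77
= 63.44 * 77
= 4884.88 kW

4884.88 kW


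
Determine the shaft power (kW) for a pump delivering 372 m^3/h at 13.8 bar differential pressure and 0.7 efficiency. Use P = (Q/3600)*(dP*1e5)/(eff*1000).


Q = 372 / 3600 = 0.103333 m^3/s
P = 0.103333 * (13.8 * 1e5) / 0.7 / 1000 = 203.7

203.7 kW


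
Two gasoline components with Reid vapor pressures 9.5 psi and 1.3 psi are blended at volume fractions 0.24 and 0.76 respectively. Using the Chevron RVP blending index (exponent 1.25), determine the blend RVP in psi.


Chevron index: RVP_blend = (sum xi*RVPi^1.25)^(1/1.25)
RVP^1.25 terms: 0.24 * 9.5^1.25 + 0.76 * 1.3^1.25 = 5.05779
RVP_blend = 5.05779^(1/1.25) = 3.657

3.657 psi


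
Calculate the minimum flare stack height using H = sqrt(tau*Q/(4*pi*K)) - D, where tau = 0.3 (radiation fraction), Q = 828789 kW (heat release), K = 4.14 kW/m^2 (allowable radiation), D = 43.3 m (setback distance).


tau*Q/(4*pi*K) = 0.3 * 828789 / (4 * pi * 4.14) = 4779.2
sqrt(4779.2) = 69.1318
H = 69.1318 - 43.3 = 25.83

25.83 m
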